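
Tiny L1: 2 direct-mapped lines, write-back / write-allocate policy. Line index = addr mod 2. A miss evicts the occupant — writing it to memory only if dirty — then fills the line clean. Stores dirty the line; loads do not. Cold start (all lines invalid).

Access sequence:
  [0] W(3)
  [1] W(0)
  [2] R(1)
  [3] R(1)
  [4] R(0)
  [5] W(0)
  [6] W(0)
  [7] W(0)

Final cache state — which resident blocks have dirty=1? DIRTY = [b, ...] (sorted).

DIRTY = [0]

  0 | W B3 → L1 miss [D]
  1 | W B0 → L0 miss [D]
  2 | R B1 → L1 miss wb→B3 [-]
  3 | R B1 → L1 hit [-]
  4 | R B0 → L0 hit [D]
  5 | W B0 → L0 hit [D]
  6 | W B0 → L0 hit [D]
  7 | W B0 → L0 hit [D]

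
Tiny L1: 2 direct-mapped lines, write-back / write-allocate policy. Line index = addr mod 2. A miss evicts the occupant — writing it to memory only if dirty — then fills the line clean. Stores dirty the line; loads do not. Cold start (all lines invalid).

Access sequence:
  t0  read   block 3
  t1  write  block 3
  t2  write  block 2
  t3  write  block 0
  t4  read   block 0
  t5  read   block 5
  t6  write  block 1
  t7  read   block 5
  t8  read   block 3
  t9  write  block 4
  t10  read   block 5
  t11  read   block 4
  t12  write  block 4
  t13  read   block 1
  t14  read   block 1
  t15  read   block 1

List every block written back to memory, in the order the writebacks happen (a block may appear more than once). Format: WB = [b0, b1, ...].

  0 | R B3 → L1 miss [-]
  1 | W B3 → L1 hit [D]
  2 | W B2 → L0 miss [D]
  3 | W B0 → L0 miss wb→B2 [D]
  4 | R B0 → L0 hit [D]
  5 | R B5 → L1 miss wb→B3 [-]
  6 | W B1 → L1 miss [D]
  7 | R B5 → L1 miss wb→B1 [-]
  8 | R B3 → L1 miss [-]
  9 | W B4 → L0 miss wb→B0 [D]
  10 | R B5 → L1 miss [-]
  11 | R B4 → L0 hit [D]
  12 | W B4 → L0 hit [D]
  13 | R B1 → L1 miss [-]
  14 | R B1 → L1 hit [-]
  15 | R B1 → L1 hit [-]

WB = [2, 3, 1, 0]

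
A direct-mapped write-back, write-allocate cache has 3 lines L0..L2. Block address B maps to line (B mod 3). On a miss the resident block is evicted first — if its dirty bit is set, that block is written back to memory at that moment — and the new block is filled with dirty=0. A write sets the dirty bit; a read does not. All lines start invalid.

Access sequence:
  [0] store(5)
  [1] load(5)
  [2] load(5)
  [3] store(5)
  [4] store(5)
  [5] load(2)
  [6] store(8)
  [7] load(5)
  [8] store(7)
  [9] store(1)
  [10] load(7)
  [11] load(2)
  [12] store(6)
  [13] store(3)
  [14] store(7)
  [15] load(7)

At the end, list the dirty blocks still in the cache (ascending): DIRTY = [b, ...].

DIRTY = [3, 7]

0: W B5 -> L2 miss  d=D]
1: R B5 -> L2 hit  d=D]
2: R B5 -> L2 hit  d=D]
3: W B5 -> L2 hit  d=D]
4: W B5 -> L2 hit  d=D]
5: R B2 -> L2 miss wb->B5  d=-]
6: W B8 -> L2 miss  d=D]
7: R B5 -> L2 miss wb->B8  d=-]
8: W B7 -> L1 miss  d=D]
9: W B1 -> L1 miss wb->B7  d=D]
10: R B7 -> L1 miss wb->B1  d=-]
11: R B2 -> L2 miss  d=-]
12: W B6 -> L0 miss  d=D]
13: W B3 -> L0 miss wb->B6  d=D]
14: W B7 -> L1 hit  d=D]
15: R B7 -> L1 hit  d=D]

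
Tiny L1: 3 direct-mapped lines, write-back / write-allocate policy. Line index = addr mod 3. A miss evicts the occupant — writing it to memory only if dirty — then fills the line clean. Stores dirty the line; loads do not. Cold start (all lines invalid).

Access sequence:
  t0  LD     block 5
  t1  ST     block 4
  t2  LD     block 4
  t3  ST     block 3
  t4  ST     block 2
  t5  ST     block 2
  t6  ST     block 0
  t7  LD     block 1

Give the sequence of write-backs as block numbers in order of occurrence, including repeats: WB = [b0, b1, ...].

WB = [3, 4]

0: R B5 -> L2 miss  d=-]
1: W B4 -> L1 miss  d=D]
2: R B4 -> L1 hit  d=D]
3: W B3 -> L0 miss  d=D]
4: W B2 -> L2 miss  d=D]
5: W B2 -> L2 hit  d=D]
6: W B0 -> L0 miss wb->B3  d=D]
7: R B1 -> L1 miss wb->B4  d=-]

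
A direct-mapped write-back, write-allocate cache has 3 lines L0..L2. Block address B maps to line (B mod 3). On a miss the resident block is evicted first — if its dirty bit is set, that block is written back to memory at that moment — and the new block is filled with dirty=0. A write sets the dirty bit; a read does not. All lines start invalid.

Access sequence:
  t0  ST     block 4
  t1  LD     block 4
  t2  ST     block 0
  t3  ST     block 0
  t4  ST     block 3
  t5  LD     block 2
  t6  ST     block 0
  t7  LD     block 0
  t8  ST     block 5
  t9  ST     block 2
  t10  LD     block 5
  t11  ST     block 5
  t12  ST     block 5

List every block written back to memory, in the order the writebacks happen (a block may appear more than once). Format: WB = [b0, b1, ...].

0: W B4 -> L1 miss  d=D]
1: R B4 -> L1 hit  d=D]
2: W B0 -> L0 miss  d=D]
3: W B0 -> L0 hit  d=D]
4: W B3 -> L0 miss wb->B0  d=D]
5: R B2 -> L2 miss  d=-]
6: W B0 -> L0 miss wb->B3  d=D]
7: R B0 -> L0 hit  d=D]
8: W B5 -> L2 miss  d=D]
9: W B2 -> L2 miss wb->B5  d=D]
10: R B5 -> L2 miss wb->B2  d=-]
11: W B5 -> L2 hit  d=D]
12: W B5 -> L2 hit  d=D]

WB = [0, 3, 5, 2]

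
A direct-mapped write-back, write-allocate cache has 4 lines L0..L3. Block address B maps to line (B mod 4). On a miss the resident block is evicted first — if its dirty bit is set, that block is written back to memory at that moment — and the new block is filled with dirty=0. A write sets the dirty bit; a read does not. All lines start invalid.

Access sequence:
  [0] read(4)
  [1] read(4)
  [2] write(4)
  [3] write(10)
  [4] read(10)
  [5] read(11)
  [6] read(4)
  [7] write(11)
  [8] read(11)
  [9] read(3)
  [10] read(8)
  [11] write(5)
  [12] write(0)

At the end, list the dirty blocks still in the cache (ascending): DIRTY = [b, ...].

DIRTY = [0, 5, 10]

0: R B4 -> L0 miss  d=-]
1: R B4 -> L0 hit  d=-]
2: W B4 -> L0 hit  d=D]
3: W B10 -> L2 miss  d=D]
4: R B10 -> L2 hit  d=D]
5: R B11 -> L3 miss  d=-]
6: R B4 -> L0 hit  d=D]
7: W B11 -> L3 hit  d=D]
8: R B11 -> L3 hit  d=D]
9: R B3 -> L3 miss wb->B11  d=-]
10: R B8 -> L0 miss wb->B4  d=-]
11: W B5 -> L1 miss  d=D]
12: W B0 -> L0 miss  d=D]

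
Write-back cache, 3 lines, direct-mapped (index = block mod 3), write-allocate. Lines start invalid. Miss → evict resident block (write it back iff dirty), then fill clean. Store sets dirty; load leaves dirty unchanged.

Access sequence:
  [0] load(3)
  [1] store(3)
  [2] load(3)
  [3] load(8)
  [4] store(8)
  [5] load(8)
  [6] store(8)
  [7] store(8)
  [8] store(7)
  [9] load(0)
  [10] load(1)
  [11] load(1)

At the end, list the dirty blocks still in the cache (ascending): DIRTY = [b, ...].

0: R B3 -> L0 miss  d=-]
1: W B3 -> L0 hit  d=D]
2: R B3 -> L0 hit  d=D]
3: R B8 -> L2 miss  d=-]
4: W B8 -> L2 hit  d=D]
5: R B8 -> L2 hit  d=D]
6: W B8 -> L2 hit  d=D]
7: W B8 -> L2 hit  d=D]
8: W B7 -> L1 miss  d=D]
9: R B0 -> L0 miss wb->B3  d=-]
10: R B1 -> L1 miss wb->B7  d=-]
11: R B1 -> L1 hit  d=-]

DIRTY = [8]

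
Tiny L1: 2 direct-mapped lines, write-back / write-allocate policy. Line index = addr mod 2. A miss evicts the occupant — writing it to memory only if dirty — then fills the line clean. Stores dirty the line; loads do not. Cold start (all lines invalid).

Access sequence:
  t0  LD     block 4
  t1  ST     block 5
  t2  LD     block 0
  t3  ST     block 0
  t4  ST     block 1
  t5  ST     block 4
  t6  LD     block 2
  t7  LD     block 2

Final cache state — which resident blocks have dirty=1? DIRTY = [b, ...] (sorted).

DIRTY = [1]

0: R B4 → L0 miss [-]
1: W B5 → L1 miss [D]
2: R B0 → L0 miss [-]
3: W B0 → L0 hit [D]
4: W B1 → L1 miss wb→B5 [D]
5: W B4 → L0 miss wb→B0 [D]
6: R B2 → L0 miss wb→B4 [-]
7: R B2 → L0 hit [-]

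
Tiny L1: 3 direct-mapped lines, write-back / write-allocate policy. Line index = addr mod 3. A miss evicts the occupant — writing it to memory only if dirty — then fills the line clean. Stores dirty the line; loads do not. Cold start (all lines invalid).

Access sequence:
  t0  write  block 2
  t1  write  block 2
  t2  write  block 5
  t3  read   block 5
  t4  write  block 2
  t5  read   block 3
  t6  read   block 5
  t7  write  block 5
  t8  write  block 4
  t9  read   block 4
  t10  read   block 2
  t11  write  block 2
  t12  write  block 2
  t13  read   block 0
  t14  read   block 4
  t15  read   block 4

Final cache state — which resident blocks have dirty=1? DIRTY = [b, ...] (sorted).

  0 | W B2 → L2 miss [D]
  1 | W B2 → L2 hit [D]
  2 | W B5 → L2 miss wb→B2 [D]
  3 | R B5 → L2 hit [D]
  4 | W B2 → L2 miss wb→B5 [D]
  5 | R B3 → L0 miss [-]
  6 | R B5 → L2 miss wb→B2 [-]
  7 | W B5 → L2 hit [D]
  8 | W B4 → L1 miss [D]
  9 | R B4 → L1 hit [D]
  10 | R B2 → L2 miss wb→B5 [-]
  11 | W B2 → L2 hit [D]
  12 | W B2 → L2 hit [D]
  13 | R B0 → L0 miss [-]
  14 | R B4 → L1 hit [D]
  15 | R B4 → L1 hit [D]

DIRTY = [2, 4]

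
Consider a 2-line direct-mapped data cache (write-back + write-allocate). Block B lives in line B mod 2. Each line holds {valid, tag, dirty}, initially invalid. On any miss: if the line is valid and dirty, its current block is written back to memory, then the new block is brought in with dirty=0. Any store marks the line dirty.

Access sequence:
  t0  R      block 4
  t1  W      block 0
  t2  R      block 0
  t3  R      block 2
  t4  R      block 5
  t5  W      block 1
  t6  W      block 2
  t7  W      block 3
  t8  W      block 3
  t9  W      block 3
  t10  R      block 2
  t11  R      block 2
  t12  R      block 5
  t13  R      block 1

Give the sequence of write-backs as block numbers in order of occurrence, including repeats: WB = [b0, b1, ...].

WB = [0, 1, 3]

0: R B4 -> L0 miss  d=-]
1: W B0 -> L0 miss  d=D]
2: R B0 -> L0 hit  d=D]
3: R B2 -> L0 miss wb->B0  d=-]
4: R B5 -> L1 miss  d=-]
5: W B1 -> L1 miss  d=D]
6: W B2 -> L0 hit  d=D]
7: W B3 -> L1 miss wb->B1  d=D]
8: W B3 -> L1 hit  d=D]
9: W B3 -> L1 hit  d=D]
10: R B2 -> L0 hit  d=D]
11: R B2 -> L0 hit  d=D]
12: R B5 -> L1 miss wb->B3  d=-]
13: R B1 -> L1 miss  d=-]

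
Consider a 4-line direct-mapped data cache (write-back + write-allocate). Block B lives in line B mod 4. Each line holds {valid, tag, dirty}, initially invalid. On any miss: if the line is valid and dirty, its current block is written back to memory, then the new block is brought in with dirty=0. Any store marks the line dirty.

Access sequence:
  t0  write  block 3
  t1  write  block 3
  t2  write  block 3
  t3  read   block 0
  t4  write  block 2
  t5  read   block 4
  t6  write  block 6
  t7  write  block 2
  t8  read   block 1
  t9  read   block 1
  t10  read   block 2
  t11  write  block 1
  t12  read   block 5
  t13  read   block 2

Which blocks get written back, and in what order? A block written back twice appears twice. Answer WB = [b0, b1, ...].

WB = [2, 6, 1]

0: W B3 → L3 miss [D]
1: W B3 → L3 hit [D]
2: W B3 → L3 hit [D]
3: R B0 → L0 miss [-]
4: W B2 → L2 miss [D]
5: R B4 → L0 miss [-]
6: W B6 → L2 miss wb→B2 [D]
7: W B2 → L2 miss wb→B6 [D]
8: R B1 → L1 miss [-]
9: R B1 → L1 hit [-]
10: R B2 → L2 hit [D]
11: W B1 → L1 hit [D]
12: R B5 → L1 miss wb→B1 [-]
13: R B2 → L2 hit [D]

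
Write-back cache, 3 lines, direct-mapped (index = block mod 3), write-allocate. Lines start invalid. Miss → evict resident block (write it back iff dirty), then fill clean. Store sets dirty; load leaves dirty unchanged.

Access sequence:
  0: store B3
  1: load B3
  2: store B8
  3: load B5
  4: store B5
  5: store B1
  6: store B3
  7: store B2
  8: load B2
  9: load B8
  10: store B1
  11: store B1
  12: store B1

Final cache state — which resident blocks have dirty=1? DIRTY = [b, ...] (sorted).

0: W B3 → L0 miss [D]
1: R B3 → L0 hit [D]
2: W B8 → L2 miss [D]
3: R B5 → L2 miss wb→B8 [-]
4: W B5 → L2 hit [D]
5: W B1 → L1 miss [D]
6: W B3 → L0 hit [D]
7: W B2 → L2 miss wb→B5 [D]
8: R B2 → L2 hit [D]
9: R B8 → L2 miss wb→B2 [-]
10: W B1 → L1 hit [D]
11: W B1 → L1 hit [D]
12: W B1 → L1 hit [D]

DIRTY = [1, 3]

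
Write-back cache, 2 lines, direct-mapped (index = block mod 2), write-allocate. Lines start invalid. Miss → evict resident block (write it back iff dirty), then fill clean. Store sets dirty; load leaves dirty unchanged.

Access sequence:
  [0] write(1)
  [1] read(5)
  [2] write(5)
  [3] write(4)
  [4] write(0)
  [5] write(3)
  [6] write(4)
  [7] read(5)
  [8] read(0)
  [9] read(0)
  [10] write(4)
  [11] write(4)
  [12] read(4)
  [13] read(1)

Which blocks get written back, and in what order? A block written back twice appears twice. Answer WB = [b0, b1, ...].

0: W B1 → L1 miss [D]
1: R B5 → L1 miss wb→B1 [-]
2: W B5 → L1 hit [D]
3: W B4 → L0 miss [D]
4: W B0 → L0 miss wb→B4 [D]
5: W B3 → L1 miss wb→B5 [D]
6: W B4 → L0 miss wb→B0 [D]
7: R B5 → L1 miss wb→B3 [-]
8: R B0 → L0 miss wb→B4 [-]
9: R B0 → L0 hit [-]
10: W B4 → L0 miss [D]
11: W B4 → L0 hit [D]
12: R B4 → L0 hit [D]
13: R B1 → L1 miss [-]

WB = [1, 4, 5, 0, 3, 4]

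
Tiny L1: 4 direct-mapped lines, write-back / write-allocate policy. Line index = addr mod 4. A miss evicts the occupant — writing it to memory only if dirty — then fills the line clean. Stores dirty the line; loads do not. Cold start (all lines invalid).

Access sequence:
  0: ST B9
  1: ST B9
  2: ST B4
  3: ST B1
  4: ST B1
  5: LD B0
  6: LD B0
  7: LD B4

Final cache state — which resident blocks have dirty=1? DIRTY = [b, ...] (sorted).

DIRTY = [1]

  0 | W B9 → L1 miss [D]
  1 | W B9 → L1 hit [D]
  2 | W B4 → L0 miss [D]
  3 | W B1 → L1 miss wb→B9 [D]
  4 | W B1 → L1 hit [D]
  5 | R B0 → L0 miss wb→B4 [-]
  6 | R B0 → L0 hit [-]
  7 | R B4 → L0 miss [-]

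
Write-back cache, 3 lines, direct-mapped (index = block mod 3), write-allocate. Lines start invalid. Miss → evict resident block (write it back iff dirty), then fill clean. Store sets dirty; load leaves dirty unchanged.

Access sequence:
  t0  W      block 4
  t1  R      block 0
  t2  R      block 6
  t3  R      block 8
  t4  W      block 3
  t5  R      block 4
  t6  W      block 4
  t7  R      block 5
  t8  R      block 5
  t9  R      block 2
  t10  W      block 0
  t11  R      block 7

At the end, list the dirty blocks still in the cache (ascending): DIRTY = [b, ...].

DIRTY = [0]

  0 | W B4 → L1 miss [D]
  1 | R B0 → L0 miss [-]
  2 | R B6 → L0 miss [-]
  3 | R B8 → L2 miss [-]
  4 | W B3 → L0 miss [D]
  5 | R B4 → L1 hit [D]
  6 | W B4 → L1 hit [D]
  7 | R B5 → L2 miss [-]
  8 | R B5 → L2 hit [-]
  9 | R B2 → L2 miss [-]
  10 | W B0 → L0 miss wb→B3 [D]
  11 | R B7 → L1 miss wb→B4 [-]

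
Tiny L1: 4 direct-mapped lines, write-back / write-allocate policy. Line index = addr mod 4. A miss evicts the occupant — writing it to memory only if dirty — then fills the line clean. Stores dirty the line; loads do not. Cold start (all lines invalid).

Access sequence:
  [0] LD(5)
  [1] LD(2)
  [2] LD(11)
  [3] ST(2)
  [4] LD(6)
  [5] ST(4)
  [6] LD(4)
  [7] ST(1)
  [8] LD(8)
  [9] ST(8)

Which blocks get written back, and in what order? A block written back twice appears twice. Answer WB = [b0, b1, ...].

  0 | R B5 → L1 miss [-]
  1 | R B2 → L2 miss [-]
  2 | R B11 → L3 miss [-]
  3 | W B2 → L2 hit [D]
  4 | R B6 → L2 miss wb→B2 [-]
  5 | W B4 → L0 miss [D]
  6 | R B4 → L0 hit [D]
  7 | W B1 → L1 miss [D]
  8 | R B8 → L0 miss wb→B4 [-]
  9 | W B8 → L0 hit [D]

WB = [2, 4]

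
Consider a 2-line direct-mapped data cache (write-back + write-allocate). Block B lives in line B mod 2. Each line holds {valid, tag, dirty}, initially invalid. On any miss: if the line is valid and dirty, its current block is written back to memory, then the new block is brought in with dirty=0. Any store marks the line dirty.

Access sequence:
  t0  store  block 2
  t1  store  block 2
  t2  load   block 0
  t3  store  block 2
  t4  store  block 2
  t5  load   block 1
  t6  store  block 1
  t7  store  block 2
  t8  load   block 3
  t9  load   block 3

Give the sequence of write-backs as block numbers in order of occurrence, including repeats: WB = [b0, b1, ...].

  0 | W B2 → L0 miss [D]
  1 | W B2 → L0 hit [D]
  2 | R B0 → L0 miss wb→B2 [-]
  3 | W B2 → L0 miss [D]
  4 | W B2 → L0 hit [D]
  5 | R B1 → L1 miss [-]
  6 | W B1 → L1 hit [D]
  7 | W B2 → L0 hit [D]
  8 | R B3 → L1 miss wb→B1 [-]
  9 | R B3 → L1 hit [-]

WB = [2, 1]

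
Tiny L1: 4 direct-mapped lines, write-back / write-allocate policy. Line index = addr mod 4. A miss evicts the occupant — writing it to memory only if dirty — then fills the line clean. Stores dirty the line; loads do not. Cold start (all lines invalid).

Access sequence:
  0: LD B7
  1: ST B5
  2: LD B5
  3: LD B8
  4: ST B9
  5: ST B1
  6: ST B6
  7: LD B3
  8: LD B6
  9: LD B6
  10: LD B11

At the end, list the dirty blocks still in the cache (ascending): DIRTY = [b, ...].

0: R B7 → L3 miss [-]
1: W B5 → L1 miss [D]
2: R B5 → L1 hit [D]
3: R B8 → L0 miss [-]
4: W B9 → L1 miss wb→B5 [D]
5: W B1 → L1 miss wb→B9 [D]
6: W B6 → L2 miss [D]
7: R B3 → L3 miss [-]
8: R B6 → L2 hit [D]
9: R B6 → L2 hit [D]
10: R B11 → L3 miss [-]

DIRTY = [1, 6]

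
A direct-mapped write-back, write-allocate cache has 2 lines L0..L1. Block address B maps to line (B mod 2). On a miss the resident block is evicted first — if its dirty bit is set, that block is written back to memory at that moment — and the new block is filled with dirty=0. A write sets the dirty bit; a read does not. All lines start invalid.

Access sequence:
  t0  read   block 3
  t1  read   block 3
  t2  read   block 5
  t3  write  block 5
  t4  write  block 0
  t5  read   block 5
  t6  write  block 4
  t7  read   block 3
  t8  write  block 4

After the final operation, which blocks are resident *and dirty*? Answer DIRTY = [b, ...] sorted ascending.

DIRTY = [4]

  0 | R B3 → L1 miss [-]
  1 | R B3 → L1 hit [-]
  2 | R B5 → L1 miss [-]
  3 | W B5 → L1 hit [D]
  4 | W B0 → L0 miss [D]
  5 | R B5 → L1 hit [D]
  6 | W B4 → L0 miss wb→B0 [D]
  7 | R B3 → L1 miss wb→B5 [-]
  8 | W B4 → L0 hit [D]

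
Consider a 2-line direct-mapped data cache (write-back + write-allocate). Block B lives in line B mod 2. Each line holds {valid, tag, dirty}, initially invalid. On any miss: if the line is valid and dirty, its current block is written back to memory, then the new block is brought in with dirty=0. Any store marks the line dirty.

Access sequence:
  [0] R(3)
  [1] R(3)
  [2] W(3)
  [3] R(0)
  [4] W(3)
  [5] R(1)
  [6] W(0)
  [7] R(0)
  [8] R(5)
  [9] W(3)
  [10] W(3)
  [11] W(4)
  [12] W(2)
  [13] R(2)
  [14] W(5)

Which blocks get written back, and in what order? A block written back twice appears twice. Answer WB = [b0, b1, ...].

0: R B3 → L1 miss [-]
1: R B3 → L1 hit [-]
2: W B3 → L1 hit [D]
3: R B0 → L0 miss [-]
4: W B3 → L1 hit [D]
5: R B1 → L1 miss wb→B3 [-]
6: W B0 → L0 hit [D]
7: R B0 → L0 hit [D]
8: R B5 → L1 miss [-]
9: W B3 → L1 miss [D]
10: W B3 → L1 hit [D]
11: W B4 → L0 miss wb→B0 [D]
12: W B2 → L0 miss wb→B4 [D]
13: R B2 → L0 hit [D]
14: W B5 → L1 miss wb→B3 [D]

WB = [3, 0, 4, 3]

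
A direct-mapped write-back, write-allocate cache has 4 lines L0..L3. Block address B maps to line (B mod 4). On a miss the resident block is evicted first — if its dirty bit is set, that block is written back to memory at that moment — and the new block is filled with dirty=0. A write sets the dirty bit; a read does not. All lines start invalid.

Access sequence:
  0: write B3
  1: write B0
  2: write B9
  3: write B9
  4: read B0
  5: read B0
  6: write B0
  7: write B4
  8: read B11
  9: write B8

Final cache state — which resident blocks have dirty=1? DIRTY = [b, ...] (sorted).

DIRTY = [8, 9]

  0 | W B3 → L3 miss [D]
  1 | W B0 → L0 miss [D]
  2 | W B9 → L1 miss [D]
  3 | W B9 → L1 hit [D]
  4 | R B0 → L0 hit [D]
  5 | R B0 → L0 hit [D]
  6 | W B0 → L0 hit [D]
  7 | W B4 → L0 miss wb→B0 [D]
  8 | R B11 → L3 miss wb→B3 [-]
  9 | W B8 → L0 miss wb→B4 [D]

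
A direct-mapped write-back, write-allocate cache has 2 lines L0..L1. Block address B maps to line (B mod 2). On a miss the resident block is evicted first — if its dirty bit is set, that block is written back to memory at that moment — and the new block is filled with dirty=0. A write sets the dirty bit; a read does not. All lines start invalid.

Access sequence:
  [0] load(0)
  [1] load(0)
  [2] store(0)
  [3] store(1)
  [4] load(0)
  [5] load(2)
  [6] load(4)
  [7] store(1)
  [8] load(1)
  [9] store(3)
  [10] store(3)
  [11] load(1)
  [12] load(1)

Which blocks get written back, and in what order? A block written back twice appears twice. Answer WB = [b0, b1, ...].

0: R B0 -> L0 miss  d=-]
1: R B0 -> L0 hit  d=-]
2: W B0 -> L0 hit  d=D]
3: W B1 -> L1 miss  d=D]
4: R B0 -> L0 hit  d=D]
5: R B2 -> L0 miss wb->B0  d=-]
6: R B4 -> L0 miss  d=-]
7: W B1 -> L1 hit  d=D]
8: R B1 -> L1 hit  d=D]
9: W B3 -> L1 miss wb->B1  d=D]
10: W B3 -> L1 hit  d=D]
11: R B1 -> L1 miss wb->B3  d=-]
12: R B1 -> L1 hit  d=-]

WB = [0, 1, 3]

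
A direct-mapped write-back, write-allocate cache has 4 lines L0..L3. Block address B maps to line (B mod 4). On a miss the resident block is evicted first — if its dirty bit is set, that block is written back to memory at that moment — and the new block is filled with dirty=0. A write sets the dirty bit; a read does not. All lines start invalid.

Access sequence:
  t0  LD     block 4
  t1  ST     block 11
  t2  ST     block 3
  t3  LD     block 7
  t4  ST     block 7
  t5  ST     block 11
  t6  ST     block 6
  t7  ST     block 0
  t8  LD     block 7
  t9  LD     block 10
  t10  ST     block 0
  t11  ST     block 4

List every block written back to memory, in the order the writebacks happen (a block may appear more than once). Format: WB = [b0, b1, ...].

0: R B4 -> L0 miss  d=-]
1: W B11 -> L3 miss  d=D]
2: W B3 -> L3 miss wb->B11  d=D]
3: R B7 -> L3 miss wb->B3  d=-]
4: W B7 -> L3 hit  d=D]
5: W B11 -> L3 miss wb->B7  d=D]
6: W B6 -> L2 miss  d=D]
7: W B0 -> L0 miss  d=D]
8: R B7 -> L3 miss wb->B11  d=-]
9: R B10 -> L2 miss wb->B6  d=-]
10: W B0 -> L0 hit  d=D]
11: W B4 -> L0 miss wb->B0  d=D]

WB = [11, 3, 7, 11, 6, 0]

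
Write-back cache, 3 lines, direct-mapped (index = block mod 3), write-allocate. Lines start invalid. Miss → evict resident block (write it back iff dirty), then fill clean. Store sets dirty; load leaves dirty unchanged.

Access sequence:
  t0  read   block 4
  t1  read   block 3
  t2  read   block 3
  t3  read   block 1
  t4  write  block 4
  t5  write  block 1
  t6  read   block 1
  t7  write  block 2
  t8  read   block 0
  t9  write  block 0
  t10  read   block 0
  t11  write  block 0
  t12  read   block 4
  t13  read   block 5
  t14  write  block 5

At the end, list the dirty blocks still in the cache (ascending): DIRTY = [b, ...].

DIRTY = [0, 5]

  0 | R B4 → L1 miss [-]
  1 | R B3 → L0 miss [-]
  2 | R B3 → L0 hit [-]
  3 | R B1 → L1 miss [-]
  4 | W B4 → L1 miss [D]
  5 | W B1 → L1 miss wb→B4 [D]
  6 | R B1 → L1 hit [D]
  7 | W B2 → L2 miss [D]
  8 | R B0 → L0 miss [-]
  9 | W B0 → L0 hit [D]
  10 | R B0 → L0 hit [D]
  11 | W B0 → L0 hit [D]
  12 | R B4 → L1 miss wb→B1 [-]
  13 | R B5 → L2 miss wb→B2 [-]
  14 | W B5 → L2 hit [D]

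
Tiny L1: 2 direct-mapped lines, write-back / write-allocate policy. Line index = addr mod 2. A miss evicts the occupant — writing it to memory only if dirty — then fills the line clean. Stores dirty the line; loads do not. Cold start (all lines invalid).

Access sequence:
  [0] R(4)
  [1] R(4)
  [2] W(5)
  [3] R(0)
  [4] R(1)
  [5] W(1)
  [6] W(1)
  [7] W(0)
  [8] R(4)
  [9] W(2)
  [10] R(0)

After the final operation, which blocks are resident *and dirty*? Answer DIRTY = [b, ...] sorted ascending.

DIRTY = [1]

  0 | R B4 → L0 miss [-]
  1 | R B4 → L0 hit [-]
  2 | W B5 → L1 miss [D]
  3 | R B0 → L0 miss [-]
  4 | R B1 → L1 miss wb→B5 [-]
  5 | W B1 → L1 hit [D]
  6 | W B1 → L1 hit [D]
  7 | W B0 → L0 hit [D]
  8 | R B4 → L0 miss wb→B0 [-]
  9 | W B2 → L0 miss [D]
  10 | R B0 → L0 miss wb→B2 [-]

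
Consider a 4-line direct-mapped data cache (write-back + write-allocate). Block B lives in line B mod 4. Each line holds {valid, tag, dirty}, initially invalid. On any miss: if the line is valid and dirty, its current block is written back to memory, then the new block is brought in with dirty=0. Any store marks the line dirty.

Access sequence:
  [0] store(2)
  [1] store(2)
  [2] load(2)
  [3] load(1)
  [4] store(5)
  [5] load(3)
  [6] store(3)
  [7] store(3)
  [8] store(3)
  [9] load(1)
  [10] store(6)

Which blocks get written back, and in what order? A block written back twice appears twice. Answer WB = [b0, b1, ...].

  0 | W B2 → L2 miss [D]
  1 | W B2 → L2 hit [D]
  2 | R B2 → L2 hit [D]
  3 | R B1 → L1 miss [-]
  4 | W B5 → L1 miss [D]
  5 | R B3 → L3 miss [-]
  6 | W B3 → L3 hit [D]
  7 | W B3 → L3 hit [D]
  8 | W B3 → L3 hit [D]
  9 | R B1 → L1 miss wb→B5 [-]
  10 | W B6 → L2 miss wb→B2 [D]

WB = [5, 2]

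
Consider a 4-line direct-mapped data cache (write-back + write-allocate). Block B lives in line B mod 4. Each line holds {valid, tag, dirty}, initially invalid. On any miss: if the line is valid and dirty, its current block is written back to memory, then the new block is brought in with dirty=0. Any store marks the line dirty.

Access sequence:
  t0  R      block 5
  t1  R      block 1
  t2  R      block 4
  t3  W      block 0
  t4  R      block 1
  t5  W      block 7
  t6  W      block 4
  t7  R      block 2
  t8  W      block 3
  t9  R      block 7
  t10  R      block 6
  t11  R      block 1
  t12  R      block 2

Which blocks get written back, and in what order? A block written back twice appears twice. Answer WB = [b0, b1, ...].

WB = [0, 7, 3]

0: R B5 -> L1 miss  d=-]
1: R B1 -> L1 miss  d=-]
2: R B4 -> L0 miss  d=-]
3: W B0 -> L0 miss  d=D]
4: R B1 -> L1 hit  d=-]
5: W B7 -> L3 miss  d=D]
6: W B4 -> L0 miss wb->B0  d=D]
7: R B2 -> L2 miss  d=-]
8: W B3 -> L3 miss wb->B7  d=D]
9: R B7 -> L3 miss wb->B3  d=-]
10: R B6 -> L2 miss  d=-]
11: R B1 -> L1 hit  d=-]
12: R B2 -> L2 miss  d=-]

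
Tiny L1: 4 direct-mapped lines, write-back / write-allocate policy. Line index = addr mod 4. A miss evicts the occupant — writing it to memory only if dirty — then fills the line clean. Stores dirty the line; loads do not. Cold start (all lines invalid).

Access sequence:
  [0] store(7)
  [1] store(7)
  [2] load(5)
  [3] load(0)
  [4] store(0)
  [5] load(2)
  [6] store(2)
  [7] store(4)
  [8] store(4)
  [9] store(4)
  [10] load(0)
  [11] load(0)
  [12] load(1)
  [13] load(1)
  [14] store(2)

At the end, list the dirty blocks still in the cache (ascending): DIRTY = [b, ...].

DIRTY = [2, 7]

  0 | W B7 → L3 miss [D]
  1 | W B7 → L3 hit [D]
  2 | R B5 → L1 miss [-]
  3 | R B0 → L0 miss [-]
  4 | W B0 → L0 hit [D]
  5 | R B2 → L2 miss [-]
  6 | W B2 → L2 hit [D]
  7 | W B4 → L0 miss wb→B0 [D]
  8 | W B4 → L0 hit [D]
  9 | W B4 → L0 hit [D]
  10 | R B0 → L0 miss wb→B4 [-]
  11 | R B0 → L0 hit [-]
  12 | R B1 → L1 miss [-]
  13 | R B1 → L1 hit [-]
  14 | W B2 → L2 hit [D]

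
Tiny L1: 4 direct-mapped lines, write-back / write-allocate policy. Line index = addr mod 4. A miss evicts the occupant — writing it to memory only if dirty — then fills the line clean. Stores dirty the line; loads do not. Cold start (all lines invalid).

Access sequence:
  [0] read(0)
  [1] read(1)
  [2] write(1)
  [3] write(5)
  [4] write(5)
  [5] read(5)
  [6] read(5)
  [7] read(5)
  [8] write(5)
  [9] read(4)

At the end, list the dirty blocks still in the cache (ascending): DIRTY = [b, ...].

0: R B0 -> L0 miss  d=-]
1: R B1 -> L1 miss  d=-]
2: W B1 -> L1 hit  d=D]
3: W B5 -> L1 miss wb->B1  d=D]
4: W B5 -> L1 hit  d=D]
5: R B5 -> L1 hit  d=D]
6: R B5 -> L1 hit  d=D]
7: R B5 -> L1 hit  d=D]
8: W B5 -> L1 hit  d=D]
9: R B4 -> L0 miss  d=-]

DIRTY = [5]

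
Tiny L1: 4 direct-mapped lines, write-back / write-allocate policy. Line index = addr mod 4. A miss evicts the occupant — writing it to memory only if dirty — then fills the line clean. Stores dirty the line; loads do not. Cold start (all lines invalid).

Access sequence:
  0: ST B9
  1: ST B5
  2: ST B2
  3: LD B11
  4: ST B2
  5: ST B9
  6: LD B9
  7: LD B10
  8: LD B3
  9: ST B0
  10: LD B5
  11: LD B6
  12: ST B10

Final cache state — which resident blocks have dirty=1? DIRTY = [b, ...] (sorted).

  0 | W B9 → L1 miss [D]
  1 | W B5 → L1 miss wb→B9 [D]
  2 | W B2 → L2 miss [D]
  3 | R B11 → L3 miss [-]
  4 | W B2 → L2 hit [D]
  5 | W B9 → L1 miss wb→B5 [D]
  6 | R B9 → L1 hit [D]
  7 | R B10 → L2 miss wb→B2 [-]
  8 | R B3 → L3 miss [-]
  9 | W B0 → L0 miss [D]
  10 | R B5 → L1 miss wb→B9 [-]
  11 | R B6 → L2 miss [-]
  12 | W B10 → L2 miss [D]

DIRTY = [0, 10]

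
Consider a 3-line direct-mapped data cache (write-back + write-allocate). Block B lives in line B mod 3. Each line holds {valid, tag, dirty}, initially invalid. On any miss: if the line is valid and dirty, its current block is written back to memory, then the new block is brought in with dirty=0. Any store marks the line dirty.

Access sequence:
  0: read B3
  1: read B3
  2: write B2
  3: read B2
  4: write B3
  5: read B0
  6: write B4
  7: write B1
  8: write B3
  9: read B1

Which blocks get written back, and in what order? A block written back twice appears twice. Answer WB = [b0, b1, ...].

0: R B3 → L0 miss [-]
1: R B3 → L0 hit [-]
2: W B2 → L2 miss [D]
3: R B2 → L2 hit [D]
4: W B3 → L0 hit [D]
5: R B0 → L0 miss wb→B3 [-]
6: W B4 → L1 miss [D]
7: W B1 → L1 miss wb→B4 [D]
8: W B3 → L0 miss [D]
9: R B1 → L1 hit [D]

WB = [3, 4]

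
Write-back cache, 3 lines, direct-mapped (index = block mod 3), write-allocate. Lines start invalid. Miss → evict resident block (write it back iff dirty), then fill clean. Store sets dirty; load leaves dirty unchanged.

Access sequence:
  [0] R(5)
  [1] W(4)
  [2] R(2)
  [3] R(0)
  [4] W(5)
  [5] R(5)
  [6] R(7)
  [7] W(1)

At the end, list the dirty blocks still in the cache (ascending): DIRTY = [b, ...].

DIRTY = [1, 5]

  0 | R B5 → L2 miss [-]
  1 | W B4 → L1 miss [D]
  2 | R B2 → L2 miss [-]
  3 | R B0 → L0 miss [-]
  4 | W B5 → L2 miss [D]
  5 | R B5 → L2 hit [D]
  6 | R B7 → L1 miss wb→B4 [-]
  7 | W B1 → L1 miss [D]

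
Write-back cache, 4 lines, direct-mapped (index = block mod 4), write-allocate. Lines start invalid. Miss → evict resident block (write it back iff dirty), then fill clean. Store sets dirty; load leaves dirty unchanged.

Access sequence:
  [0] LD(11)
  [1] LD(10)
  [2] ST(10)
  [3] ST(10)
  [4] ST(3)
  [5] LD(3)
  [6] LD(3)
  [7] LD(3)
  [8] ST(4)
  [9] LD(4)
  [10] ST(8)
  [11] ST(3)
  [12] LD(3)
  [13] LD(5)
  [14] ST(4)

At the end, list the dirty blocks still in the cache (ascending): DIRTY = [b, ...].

0: R B11 -> L3 miss  d=-]
1: R B10 -> L2 miss  d=-]
2: W B10 -> L2 hit  d=D]
3: W B10 -> L2 hit  d=D]
4: W B3 -> L3 miss  d=D]
5: R B3 -> L3 hit  d=D]
6: R B3 -> L3 hit  d=D]
7: R B3 -> L3 hit  d=D]
8: W B4 -> L0 miss  d=D]
9: R B4 -> L0 hit  d=D]
10: W B8 -> L0 miss wb->B4  d=D]
11: W B3 -> L3 hit  d=D]
12: R B3 -> L3 hit  d=D]
13: R B5 -> L1 miss  d=-]
14: W B4 -> L0 miss wb->B8  d=D]

DIRTY = [3, 4, 10]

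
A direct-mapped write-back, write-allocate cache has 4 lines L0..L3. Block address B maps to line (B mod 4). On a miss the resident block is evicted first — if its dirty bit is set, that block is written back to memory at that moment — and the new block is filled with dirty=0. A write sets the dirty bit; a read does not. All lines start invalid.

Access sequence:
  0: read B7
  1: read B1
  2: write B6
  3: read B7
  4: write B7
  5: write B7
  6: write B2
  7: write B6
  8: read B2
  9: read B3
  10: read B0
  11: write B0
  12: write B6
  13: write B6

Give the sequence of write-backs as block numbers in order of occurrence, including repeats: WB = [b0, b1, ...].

0: R B7 → L3 miss [-]
1: R B1 → L1 miss [-]
2: W B6 → L2 miss [D]
3: R B7 → L3 hit [-]
4: W B7 → L3 hit [D]
5: W B7 → L3 hit [D]
6: W B2 → L2 miss wb→B6 [D]
7: W B6 → L2 miss wb→B2 [D]
8: R B2 → L2 miss wb→B6 [-]
9: R B3 → L3 miss wb→B7 [-]
10: R B0 → L0 miss [-]
11: W B0 → L0 hit [D]
12: W B6 → L2 miss [D]
13: W B6 → L2 hit [D]

WB = [6, 2, 6, 7]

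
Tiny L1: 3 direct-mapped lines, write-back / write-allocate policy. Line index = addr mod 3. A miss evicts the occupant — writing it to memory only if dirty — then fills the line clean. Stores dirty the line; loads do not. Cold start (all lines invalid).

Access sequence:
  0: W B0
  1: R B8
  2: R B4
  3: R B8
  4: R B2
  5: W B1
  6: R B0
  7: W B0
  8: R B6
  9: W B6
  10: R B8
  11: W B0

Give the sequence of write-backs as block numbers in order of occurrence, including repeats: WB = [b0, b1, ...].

0: W B0 -> L0 miss  d=D]
1: R B8 -> L2 miss  d=-]
2: R B4 -> L1 miss  d=-]
3: R B8 -> L2 hit  d=-]
4: R B2 -> L2 miss  d=-]
5: W B1 -> L1 miss  d=D]
6: R B0 -> L0 hit  d=D]
7: W B0 -> L0 hit  d=D]
8: R B6 -> L0 miss wb->B0  d=-]
9: W B6 -> L0 hit  d=D]
10: R B8 -> L2 miss  d=-]
11: W B0 -> L0 miss wb->B6  d=D]

WB = [0, 6]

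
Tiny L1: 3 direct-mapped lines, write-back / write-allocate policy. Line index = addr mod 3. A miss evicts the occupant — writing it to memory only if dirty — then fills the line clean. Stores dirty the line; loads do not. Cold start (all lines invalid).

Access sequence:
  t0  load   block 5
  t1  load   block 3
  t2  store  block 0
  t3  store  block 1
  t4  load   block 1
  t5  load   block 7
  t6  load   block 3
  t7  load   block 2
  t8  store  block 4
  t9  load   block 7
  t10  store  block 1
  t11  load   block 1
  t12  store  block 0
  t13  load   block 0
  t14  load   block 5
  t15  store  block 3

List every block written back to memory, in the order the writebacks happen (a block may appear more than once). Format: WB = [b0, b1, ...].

WB = [1, 0, 4, 0]

0: R B5 → L2 miss [-]
1: R B3 → L0 miss [-]
2: W B0 → L0 miss [D]
3: W B1 → L1 miss [D]
4: R B1 → L1 hit [D]
5: R B7 → L1 miss wb→B1 [-]
6: R B3 → L0 miss wb→B0 [-]
7: R B2 → L2 miss [-]
8: W B4 → L1 miss [D]
9: R B7 → L1 miss wb→B4 [-]
10: W B1 → L1 miss [D]
11: R B1 → L1 hit [D]
12: W B0 → L0 miss [D]
13: R B0 → L0 hit [D]
14: R B5 → L2 miss [-]
15: W B3 → L0 miss wb→B0 [D]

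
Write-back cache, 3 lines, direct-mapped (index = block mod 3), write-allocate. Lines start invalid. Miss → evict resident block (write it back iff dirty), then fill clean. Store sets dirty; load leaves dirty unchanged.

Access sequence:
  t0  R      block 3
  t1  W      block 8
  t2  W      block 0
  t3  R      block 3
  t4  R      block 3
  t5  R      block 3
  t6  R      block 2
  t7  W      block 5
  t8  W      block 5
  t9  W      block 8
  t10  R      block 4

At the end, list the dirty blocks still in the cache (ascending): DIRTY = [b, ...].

0: R B3 -> L0 miss  d=-]
1: W B8 -> L2 miss  d=D]
2: W B0 -> L0 miss  d=D]
3: R B3 -> L0 miss wb->B0  d=-]
4: R B3 -> L0 hit  d=-]
5: R B3 -> L0 hit  d=-]
6: R B2 -> L2 miss wb->B8  d=-]
7: W B5 -> L2 miss  d=D]
8: W B5 -> L2 hit  d=D]
9: W B8 -> L2 miss wb->B5  d=D]
10: R B4 -> L1 miss  d=-]

DIRTY = [8]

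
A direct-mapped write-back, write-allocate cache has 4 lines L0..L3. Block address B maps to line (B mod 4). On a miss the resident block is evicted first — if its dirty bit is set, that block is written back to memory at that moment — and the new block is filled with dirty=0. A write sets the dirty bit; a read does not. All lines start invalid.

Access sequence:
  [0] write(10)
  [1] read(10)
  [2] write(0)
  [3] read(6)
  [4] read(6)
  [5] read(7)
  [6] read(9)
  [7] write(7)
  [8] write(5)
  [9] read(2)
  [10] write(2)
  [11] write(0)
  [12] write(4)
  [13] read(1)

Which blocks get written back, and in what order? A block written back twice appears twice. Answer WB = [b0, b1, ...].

WB = [10, 0, 5]

0: W B10 → L2 miss [D]
1: R B10 → L2 hit [D]
2: W B0 → L0 miss [D]
3: R B6 → L2 miss wb→B10 [-]
4: R B6 → L2 hit [-]
5: R B7 → L3 miss [-]
6: R B9 → L1 miss [-]
7: W B7 → L3 hit [D]
8: W B5 → L1 miss [D]
9: R B2 → L2 miss [-]
10: W B2 → L2 hit [D]
11: W B0 → L0 hit [D]
12: W B4 → L0 miss wb→B0 [D]
13: R B1 → L1 miss wb→B5 [-]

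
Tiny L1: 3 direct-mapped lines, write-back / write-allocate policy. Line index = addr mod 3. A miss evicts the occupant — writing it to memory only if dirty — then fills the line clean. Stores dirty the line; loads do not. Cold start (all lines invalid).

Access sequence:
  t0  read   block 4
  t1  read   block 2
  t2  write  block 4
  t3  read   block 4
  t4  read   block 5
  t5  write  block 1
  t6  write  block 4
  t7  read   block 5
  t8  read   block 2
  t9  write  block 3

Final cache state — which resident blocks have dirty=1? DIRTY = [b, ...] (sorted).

DIRTY = [3, 4]

  0 | R B4 → L1 miss [-]
  1 | R B2 → L2 miss [-]
  2 | W B4 → L1 hit [D]
  3 | R B4 → L1 hit [D]
  4 | R B5 → L2 miss [-]
  5 | W B1 → L1 miss wb→B4 [D]
  6 | W B4 → L1 miss wb→B1 [D]
  7 | R B5 → L2 hit [-]
  8 | R B2 → L2 miss [-]
  9 | W B3 → L0 miss [D]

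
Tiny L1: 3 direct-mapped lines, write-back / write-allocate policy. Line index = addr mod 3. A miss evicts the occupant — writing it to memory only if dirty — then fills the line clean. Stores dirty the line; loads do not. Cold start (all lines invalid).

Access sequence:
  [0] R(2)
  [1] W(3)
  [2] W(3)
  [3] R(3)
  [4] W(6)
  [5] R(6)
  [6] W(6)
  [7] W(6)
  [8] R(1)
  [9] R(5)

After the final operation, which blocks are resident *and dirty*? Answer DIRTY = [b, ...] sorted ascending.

0: R B2 → L2 miss [-]
1: W B3 → L0 miss [D]
2: W B3 → L0 hit [D]
3: R B3 → L0 hit [D]
4: W B6 → L0 miss wb→B3 [D]
5: R B6 → L0 hit [D]
6: W B6 → L0 hit [D]
7: W B6 → L0 hit [D]
8: R B1 → L1 miss [-]
9: R B5 → L2 miss [-]

DIRTY = [6]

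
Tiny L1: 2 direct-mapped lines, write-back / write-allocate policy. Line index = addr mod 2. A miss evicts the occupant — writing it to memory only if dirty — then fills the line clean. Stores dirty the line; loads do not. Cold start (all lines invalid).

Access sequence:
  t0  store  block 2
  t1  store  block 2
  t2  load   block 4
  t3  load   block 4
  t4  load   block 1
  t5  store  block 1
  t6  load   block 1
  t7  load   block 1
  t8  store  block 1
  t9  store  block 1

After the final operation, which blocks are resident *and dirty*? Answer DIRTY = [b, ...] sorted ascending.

DIRTY = [1]

0: W B2 → L0 miss [D]
1: W B2 → L0 hit [D]
2: R B4 → L0 miss wb→B2 [-]
3: R B4 → L0 hit [-]
4: R B1 → L1 miss [-]
5: W B1 → L1 hit [D]
6: R B1 → L1 hit [D]
7: R B1 → L1 hit [D]
8: W B1 → L1 hit [D]
9: W B1 → L1 hit [D]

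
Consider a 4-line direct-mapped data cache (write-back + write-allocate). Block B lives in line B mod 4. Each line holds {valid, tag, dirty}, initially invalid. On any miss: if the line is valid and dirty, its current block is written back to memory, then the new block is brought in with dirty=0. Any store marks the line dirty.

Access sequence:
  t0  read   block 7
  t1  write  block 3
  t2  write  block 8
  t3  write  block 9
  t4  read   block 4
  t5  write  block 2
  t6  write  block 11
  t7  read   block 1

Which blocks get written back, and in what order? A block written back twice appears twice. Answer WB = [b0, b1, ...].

WB = [8, 3, 9]

0: R B7 → L3 miss [-]
1: W B3 → L3 miss [D]
2: W B8 → L0 miss [D]
3: W B9 → L1 miss [D]
4: R B4 → L0 miss wb→B8 [-]
5: W B2 → L2 miss [D]
6: W B11 → L3 miss wb→B3 [D]
7: R B1 → L1 miss wb→B9 [-]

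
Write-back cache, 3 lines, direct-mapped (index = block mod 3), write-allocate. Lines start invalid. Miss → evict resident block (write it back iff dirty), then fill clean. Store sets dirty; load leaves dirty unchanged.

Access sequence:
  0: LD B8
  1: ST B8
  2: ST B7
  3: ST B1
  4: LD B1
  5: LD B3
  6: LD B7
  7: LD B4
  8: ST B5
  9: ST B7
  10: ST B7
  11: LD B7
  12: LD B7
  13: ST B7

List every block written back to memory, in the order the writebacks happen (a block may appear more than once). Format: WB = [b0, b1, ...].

  0 | R B8 → L2 miss [-]
  1 | W B8 → L2 hit [D]
  2 | W B7 → L1 miss [D]
  3 | W B1 → L1 miss wb→B7 [D]
  4 | R B1 → L1 hit [D]
  5 | R B3 → L0 miss [-]
  6 | R B7 → L1 miss wb→B1 [-]
  7 | R B4 → L1 miss [-]
  8 | W B5 → L2 miss wb→B8 [D]
  9 | W B7 → L1 miss [D]
  10 | W B7 → L1 hit [D]
  11 | R B7 → L1 hit [D]
  12 | R B7 → L1 hit [D]
  13 | W B7 → L1 hit [D]

WB = [7, 1, 8]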